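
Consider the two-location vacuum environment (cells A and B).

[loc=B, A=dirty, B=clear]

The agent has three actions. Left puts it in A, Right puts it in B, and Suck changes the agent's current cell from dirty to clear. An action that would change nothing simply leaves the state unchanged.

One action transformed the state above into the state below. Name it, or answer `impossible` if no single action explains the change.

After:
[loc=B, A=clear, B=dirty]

impossible

try  Left: in A — A dirty, B clear
try Right: in B — A dirty, B clear
try  Suck: in B — A dirty, B clear
no single action produces the after-state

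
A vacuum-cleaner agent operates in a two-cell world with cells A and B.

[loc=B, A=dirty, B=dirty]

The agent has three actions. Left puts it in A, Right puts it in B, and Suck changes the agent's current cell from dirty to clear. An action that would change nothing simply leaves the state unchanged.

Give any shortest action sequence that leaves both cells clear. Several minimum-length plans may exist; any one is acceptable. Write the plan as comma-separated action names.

Suck, Left, Suck

t=1 Suck ⇒ loc=B A=dirty B=clear
t=2 Left ⇒ loc=A A=dirty B=clear
t=3 Suck ⇒ loc=A A=clear B=clear
min 3: Suck B + move + Suck A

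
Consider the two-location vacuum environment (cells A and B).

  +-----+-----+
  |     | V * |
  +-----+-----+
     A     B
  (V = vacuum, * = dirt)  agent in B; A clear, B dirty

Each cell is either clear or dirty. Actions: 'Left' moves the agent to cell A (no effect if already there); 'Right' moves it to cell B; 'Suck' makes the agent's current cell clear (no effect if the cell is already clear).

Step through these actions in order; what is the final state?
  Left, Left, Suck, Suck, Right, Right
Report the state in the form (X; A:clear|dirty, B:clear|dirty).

1. Left → (A; A:clear, B:dirty)
2. Left → (A; A:clear, B:dirty)
3. Suck → (A; A:clear, B:dirty)
4. Suck → (A; A:clear, B:dirty)
5. Right → (B; A:clear, B:dirty)
6. Right → (B; A:clear, B:dirty)

(B; A:clear, B:dirty)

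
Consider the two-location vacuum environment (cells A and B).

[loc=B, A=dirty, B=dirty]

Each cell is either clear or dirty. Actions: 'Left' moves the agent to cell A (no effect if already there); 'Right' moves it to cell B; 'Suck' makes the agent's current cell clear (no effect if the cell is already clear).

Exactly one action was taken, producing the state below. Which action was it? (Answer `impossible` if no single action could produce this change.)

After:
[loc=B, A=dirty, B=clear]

try  Left: in A — A dirty, B dirty
try Right: in B — A dirty, B dirty
try  Suck: in B — A dirty, B clear  ← match

Suck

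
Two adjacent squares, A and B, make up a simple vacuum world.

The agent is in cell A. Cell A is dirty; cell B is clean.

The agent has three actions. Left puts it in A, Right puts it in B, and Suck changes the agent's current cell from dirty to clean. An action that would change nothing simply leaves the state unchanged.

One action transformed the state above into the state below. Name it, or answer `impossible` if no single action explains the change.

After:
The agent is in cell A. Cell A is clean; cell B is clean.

Suck

try  Left: (A; A:dirty, B:clean)
try Right: (B; A:dirty, B:clean)
try  Suck: (A; A:clean, B:clean)  ← match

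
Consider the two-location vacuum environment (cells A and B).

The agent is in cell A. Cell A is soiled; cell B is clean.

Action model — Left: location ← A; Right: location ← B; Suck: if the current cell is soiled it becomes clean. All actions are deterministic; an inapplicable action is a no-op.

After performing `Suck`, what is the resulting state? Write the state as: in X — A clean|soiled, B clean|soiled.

in A — A clean, B clean

start: in A — A soiled, B clean
Suck (#1): in A — A clean, B clean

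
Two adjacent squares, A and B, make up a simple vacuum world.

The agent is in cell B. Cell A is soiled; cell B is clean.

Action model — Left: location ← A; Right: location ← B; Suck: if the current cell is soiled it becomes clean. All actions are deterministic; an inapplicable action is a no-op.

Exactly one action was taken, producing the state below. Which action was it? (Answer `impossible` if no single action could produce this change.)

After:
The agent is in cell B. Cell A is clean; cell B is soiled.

impossible

try  Left: <A|soiled|clean>
try Right: <B|soiled|clean>
try  Suck: <B|soiled|clean>
no single action produces the after-state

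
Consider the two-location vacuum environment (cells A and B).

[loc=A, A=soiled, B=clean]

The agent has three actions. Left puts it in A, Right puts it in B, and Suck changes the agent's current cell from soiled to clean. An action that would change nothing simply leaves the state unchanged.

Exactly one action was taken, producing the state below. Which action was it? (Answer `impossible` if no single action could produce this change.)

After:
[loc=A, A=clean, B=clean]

Suck

try  Left: <A|soiled|clean>
try Right: <B|soiled|clean>
try  Suck: <A|clean|clean>  ← match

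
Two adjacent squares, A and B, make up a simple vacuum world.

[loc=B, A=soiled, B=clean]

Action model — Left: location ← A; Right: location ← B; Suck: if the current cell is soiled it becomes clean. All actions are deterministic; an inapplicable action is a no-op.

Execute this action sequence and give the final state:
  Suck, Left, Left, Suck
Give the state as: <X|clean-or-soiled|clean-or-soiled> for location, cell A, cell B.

<A|clean|clean>

[1] after Suck: <B|soiled|clean>
[2] after Left: <A|soiled|clean>
[3] after Left: <A|soiled|clean>
[4] after Suck: <A|clean|clean>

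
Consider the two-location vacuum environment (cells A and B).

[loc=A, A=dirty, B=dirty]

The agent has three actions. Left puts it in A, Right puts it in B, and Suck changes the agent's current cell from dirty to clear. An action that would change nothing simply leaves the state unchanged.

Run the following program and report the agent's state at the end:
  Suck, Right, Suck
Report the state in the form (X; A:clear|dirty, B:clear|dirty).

[1] after Suck: (A; A:clear, B:dirty)
[2] after Right: (B; A:clear, B:dirty)
[3] after Suck: (B; A:clear, B:clear)

(B; A:clear, B:clear)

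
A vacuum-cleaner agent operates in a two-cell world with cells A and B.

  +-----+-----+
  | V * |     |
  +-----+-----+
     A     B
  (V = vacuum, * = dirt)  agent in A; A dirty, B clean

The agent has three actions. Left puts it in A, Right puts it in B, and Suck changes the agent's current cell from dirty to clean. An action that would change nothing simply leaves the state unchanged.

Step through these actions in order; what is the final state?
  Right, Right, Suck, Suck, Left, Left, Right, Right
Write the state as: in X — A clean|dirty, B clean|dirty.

[1] after Right: in B — A dirty, B clean
[2] after Right: in B — A dirty, B clean
[3] after Suck: in B — A dirty, B clean
[4] after Suck: in B — A dirty, B clean
[5] after Left: in A — A dirty, B clean
[6] after Left: in A — A dirty, B clean
[7] after Right: in B — A dirty, B clean
[8] after Right: in B — A dirty, B clean

in B — A dirty, B clean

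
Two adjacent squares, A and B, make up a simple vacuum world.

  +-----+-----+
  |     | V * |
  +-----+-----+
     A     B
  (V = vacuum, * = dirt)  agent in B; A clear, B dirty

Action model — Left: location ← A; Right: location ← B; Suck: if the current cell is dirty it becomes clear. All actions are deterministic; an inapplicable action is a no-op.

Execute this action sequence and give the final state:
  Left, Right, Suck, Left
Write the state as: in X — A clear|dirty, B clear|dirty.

in A — A clear, B clear

step 1/4 (Left): in A — A clear, B dirty
step 2/4 (Right): in B — A clear, B dirty
step 3/4 (Suck): in B — A clear, B clear
step 4/4 (Left): in A — A clear, B clear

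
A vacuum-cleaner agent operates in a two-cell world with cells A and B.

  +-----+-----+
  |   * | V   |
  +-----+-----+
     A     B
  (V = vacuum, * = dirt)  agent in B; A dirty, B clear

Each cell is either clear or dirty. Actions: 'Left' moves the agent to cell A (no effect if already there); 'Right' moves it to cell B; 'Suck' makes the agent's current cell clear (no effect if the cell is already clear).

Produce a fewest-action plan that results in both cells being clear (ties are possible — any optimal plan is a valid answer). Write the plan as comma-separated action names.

t=1 Left ⇒ in A — A dirty, B clear
t=2 Suck ⇒ in A — A clear, B clear
min 2: go A then Suck

Left, Suck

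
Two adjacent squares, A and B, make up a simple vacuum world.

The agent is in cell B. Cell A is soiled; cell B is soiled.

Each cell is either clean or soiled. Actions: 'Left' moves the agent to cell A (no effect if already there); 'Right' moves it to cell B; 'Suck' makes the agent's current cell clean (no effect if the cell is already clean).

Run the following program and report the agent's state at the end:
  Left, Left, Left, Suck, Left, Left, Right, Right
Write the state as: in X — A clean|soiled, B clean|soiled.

in B — A clean, B soiled

t=1 Left ⇒ in A — A soiled, B soiled
t=2 Left ⇒ in A — A soiled, B soiled
t=3 Left ⇒ in A — A soiled, B soiled
t=4 Suck ⇒ in A — A clean, B soiled
t=5 Left ⇒ in A — A clean, B soiled
t=6 Left ⇒ in A — A clean, B soiled
t=7 Right ⇒ in B — A clean, B soiled
t=8 Right ⇒ in B — A clean, B soiled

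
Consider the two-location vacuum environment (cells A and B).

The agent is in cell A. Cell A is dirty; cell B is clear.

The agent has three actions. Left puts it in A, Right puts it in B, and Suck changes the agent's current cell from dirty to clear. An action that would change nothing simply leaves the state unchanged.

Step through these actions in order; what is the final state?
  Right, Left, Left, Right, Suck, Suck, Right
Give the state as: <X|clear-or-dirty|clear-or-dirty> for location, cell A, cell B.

Right (#1): <B|dirty|clear>
Left (#2): <A|dirty|clear>
Left (#3): <A|dirty|clear>
Right (#4): <B|dirty|clear>
Suck (#5): <B|dirty|clear>
Suck (#6): <B|dirty|clear>
Right (#7): <B|dirty|clear>

<B|dirty|clear>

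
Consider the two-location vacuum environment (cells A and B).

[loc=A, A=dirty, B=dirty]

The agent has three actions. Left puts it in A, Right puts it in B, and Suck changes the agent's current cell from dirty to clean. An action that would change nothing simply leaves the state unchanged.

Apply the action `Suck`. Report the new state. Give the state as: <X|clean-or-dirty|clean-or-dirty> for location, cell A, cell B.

start: <A|dirty|dirty>
1) do Suck; now <A|clean|dirty>

<A|clean|dirty>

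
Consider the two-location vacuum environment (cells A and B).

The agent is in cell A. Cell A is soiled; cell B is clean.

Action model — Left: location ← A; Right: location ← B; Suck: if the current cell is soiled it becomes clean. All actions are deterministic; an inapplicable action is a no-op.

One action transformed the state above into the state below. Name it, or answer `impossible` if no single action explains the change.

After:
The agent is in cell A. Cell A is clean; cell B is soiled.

impossible

try  Left: <A|soiled|clean>
try Right: <B|soiled|clean>
try  Suck: <A|clean|clean>
no single action produces the after-state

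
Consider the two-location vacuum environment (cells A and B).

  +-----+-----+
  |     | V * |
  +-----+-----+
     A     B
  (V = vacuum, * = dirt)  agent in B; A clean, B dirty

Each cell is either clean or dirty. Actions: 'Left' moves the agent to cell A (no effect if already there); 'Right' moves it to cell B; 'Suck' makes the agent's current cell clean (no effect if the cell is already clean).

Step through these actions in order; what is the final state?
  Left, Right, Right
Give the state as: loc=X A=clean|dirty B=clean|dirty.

t=1 Left ⇒ loc=A A=clean B=dirty
t=2 Right ⇒ loc=B A=clean B=dirty
t=3 Right ⇒ loc=B A=clean B=dirty

loc=B A=clean B=dirty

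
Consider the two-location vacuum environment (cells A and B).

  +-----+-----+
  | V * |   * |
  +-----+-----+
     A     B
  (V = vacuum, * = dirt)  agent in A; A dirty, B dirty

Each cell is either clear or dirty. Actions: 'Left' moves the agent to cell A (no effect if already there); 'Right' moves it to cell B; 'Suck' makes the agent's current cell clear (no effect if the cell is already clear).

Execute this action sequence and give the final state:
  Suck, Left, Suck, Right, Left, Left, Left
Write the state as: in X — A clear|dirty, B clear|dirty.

in A — A clear, B dirty

Suck (#1): in A — A clear, B dirty
Left (#2): in A — A clear, B dirty
Suck (#3): in A — A clear, B dirty
Right (#4): in B — A clear, B dirty
Left (#5): in A — A clear, B dirty
Left (#6): in A — A clear, B dirty
Left (#7): in A — A clear, B dirty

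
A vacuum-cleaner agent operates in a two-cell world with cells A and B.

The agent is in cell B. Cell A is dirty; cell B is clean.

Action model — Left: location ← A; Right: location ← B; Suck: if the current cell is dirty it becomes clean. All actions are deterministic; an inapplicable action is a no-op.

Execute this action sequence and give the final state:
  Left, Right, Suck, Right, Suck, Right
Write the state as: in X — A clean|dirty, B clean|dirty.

Left (#1): in A — A dirty, B clean
Right (#2): in B — A dirty, B clean
Suck (#3): in B — A dirty, B clean
Right (#4): in B — A dirty, B clean
Suck (#5): in B — A dirty, B clean
Right (#6): in B — A dirty, B clean

in B — A dirty, B clean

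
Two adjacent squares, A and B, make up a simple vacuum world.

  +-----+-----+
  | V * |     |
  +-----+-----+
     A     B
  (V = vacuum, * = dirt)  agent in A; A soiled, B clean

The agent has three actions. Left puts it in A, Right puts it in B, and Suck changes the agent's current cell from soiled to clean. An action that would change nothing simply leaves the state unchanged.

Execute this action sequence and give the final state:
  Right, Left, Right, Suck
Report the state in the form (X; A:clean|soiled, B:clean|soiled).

(B; A:soiled, B:clean)

t=1 Right ⇒ (B; A:soiled, B:clean)
t=2 Left ⇒ (A; A:soiled, B:clean)
t=3 Right ⇒ (B; A:soiled, B:clean)
t=4 Suck ⇒ (B; A:soiled, B:clean)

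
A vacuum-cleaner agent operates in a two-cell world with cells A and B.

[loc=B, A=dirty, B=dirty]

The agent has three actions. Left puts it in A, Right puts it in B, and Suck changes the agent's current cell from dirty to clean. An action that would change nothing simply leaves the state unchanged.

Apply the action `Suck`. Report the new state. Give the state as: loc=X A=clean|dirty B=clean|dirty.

loc=B A=dirty B=clean

start: loc=B A=dirty B=dirty
1. Suck → loc=B A=dirty B=clean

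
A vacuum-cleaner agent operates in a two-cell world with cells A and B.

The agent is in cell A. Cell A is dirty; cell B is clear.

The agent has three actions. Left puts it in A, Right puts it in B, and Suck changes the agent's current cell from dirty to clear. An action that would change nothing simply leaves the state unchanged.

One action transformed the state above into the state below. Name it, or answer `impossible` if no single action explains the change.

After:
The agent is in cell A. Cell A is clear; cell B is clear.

Suck

try  Left: <A|dirty|clear>
try Right: <B|dirty|clear>
try  Suck: <A|clear|clear>  ← match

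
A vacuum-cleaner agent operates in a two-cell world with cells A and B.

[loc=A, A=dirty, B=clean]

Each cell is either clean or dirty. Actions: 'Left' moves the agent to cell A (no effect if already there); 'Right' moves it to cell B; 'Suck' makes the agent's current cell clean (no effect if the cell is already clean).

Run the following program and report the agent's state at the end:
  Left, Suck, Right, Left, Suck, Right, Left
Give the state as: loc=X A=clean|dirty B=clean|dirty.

Left (#1): loc=A A=dirty B=clean
Suck (#2): loc=A A=clean B=clean
Right (#3): loc=B A=clean B=clean
Left (#4): loc=A A=clean B=clean
Suck (#5): loc=A A=clean B=clean
Right (#6): loc=B A=clean B=clean
Left (#7): loc=A A=clean B=clean

loc=A A=clean B=clean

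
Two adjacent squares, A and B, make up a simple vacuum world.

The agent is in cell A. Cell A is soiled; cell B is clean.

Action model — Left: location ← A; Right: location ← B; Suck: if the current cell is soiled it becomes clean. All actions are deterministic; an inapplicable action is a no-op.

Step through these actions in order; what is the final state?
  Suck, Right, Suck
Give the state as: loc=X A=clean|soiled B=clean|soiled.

loc=B A=clean B=clean

t=1 Suck ⇒ loc=A A=clean B=clean
t=2 Right ⇒ loc=B A=clean B=clean
t=3 Suck ⇒ loc=B A=clean B=clean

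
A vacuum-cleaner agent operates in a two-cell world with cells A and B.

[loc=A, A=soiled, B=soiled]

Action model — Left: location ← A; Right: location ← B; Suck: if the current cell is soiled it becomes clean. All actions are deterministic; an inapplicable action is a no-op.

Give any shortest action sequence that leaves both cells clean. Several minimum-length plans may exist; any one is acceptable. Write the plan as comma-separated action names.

Suck, Right, Suck

1. Suck → (A; A:clean, B:soiled)
2. Right → (B; A:clean, B:soiled)
3. Suck → (B; A:clean, B:clean)
min 3: Suck A + move + Suck B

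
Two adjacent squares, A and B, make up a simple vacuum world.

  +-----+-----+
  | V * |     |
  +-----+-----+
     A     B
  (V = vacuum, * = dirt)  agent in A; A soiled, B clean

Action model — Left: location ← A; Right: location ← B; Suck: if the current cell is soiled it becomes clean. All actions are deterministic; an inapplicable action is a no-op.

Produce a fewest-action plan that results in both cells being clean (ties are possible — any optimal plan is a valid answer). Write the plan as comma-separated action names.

step 1/1 (Suck): <A|clean|clean>
min 1: A is soiled, one Suck

Suck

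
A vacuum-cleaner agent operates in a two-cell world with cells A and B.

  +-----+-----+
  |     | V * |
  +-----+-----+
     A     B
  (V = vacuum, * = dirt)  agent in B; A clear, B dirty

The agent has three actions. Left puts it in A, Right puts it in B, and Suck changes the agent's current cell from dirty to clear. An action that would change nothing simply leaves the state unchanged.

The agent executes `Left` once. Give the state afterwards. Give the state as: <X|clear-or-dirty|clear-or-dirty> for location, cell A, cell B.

start: <B|clear|dirty>
t=1 Left ⇒ <A|clear|dirty>

<A|clear|dirty>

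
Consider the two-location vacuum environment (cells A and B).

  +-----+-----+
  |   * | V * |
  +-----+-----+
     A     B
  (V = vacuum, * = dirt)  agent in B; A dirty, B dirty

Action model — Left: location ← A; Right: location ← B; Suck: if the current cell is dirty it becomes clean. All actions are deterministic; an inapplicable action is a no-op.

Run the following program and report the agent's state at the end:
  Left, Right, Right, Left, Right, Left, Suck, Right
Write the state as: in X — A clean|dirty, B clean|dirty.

1) do Left; now in A — A dirty, B dirty
2) do Right; now in B — A dirty, B dirty
3) do Right; now in B — A dirty, B dirty
4) do Left; now in A — A dirty, B dirty
5) do Right; now in B — A dirty, B dirty
6) do Left; now in A — A dirty, B dirty
7) do Suck; now in A — A clean, B dirty
8) do Right; now in B — A clean, B dirty

in B — A clean, B dirty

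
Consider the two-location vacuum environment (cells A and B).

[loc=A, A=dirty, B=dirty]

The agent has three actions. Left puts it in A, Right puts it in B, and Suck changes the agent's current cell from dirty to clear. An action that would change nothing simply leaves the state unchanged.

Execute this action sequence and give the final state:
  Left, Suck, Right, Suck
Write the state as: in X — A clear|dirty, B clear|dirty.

in B — A clear, B clear

1) do Left; now in A — A dirty, B dirty
2) do Suck; now in A — A clear, B dirty
3) do Right; now in B — A clear, B dirty
4) do Suck; now in B — A clear, B clear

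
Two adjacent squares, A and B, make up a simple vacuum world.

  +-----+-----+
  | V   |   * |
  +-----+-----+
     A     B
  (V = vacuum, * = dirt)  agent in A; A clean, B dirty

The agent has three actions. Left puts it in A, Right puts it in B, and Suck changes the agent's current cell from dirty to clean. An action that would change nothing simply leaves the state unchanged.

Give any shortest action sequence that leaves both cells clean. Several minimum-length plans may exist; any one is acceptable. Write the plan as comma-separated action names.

Right, Suck

Right (#1): <B|clean|dirty>
Suck (#2): <B|clean|clean>
min 2: go B then Suck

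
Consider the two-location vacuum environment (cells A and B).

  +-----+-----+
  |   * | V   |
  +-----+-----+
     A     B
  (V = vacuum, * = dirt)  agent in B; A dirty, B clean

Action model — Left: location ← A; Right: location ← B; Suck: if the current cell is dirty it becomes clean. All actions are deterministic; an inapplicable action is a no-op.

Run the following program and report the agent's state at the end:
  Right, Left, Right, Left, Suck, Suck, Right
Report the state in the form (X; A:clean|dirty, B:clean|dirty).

1. Right → (B; A:dirty, B:clean)
2. Left → (A; A:dirty, B:clean)
3. Right → (B; A:dirty, B:clean)
4. Left → (A; A:dirty, B:clean)
5. Suck → (A; A:clean, B:clean)
6. Suck → (A; A:clean, B:clean)
7. Right → (B; A:clean, B:clean)

(B; A:clean, B:clean)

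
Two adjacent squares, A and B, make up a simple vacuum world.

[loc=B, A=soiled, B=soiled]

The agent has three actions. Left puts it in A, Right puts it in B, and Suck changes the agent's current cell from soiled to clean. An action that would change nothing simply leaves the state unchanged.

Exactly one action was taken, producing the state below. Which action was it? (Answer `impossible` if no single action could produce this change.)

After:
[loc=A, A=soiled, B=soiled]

try  Left: <A|soiled|soiled>  ← match
try Right: <B|soiled|soiled>
try  Suck: <B|soiled|clean>

Left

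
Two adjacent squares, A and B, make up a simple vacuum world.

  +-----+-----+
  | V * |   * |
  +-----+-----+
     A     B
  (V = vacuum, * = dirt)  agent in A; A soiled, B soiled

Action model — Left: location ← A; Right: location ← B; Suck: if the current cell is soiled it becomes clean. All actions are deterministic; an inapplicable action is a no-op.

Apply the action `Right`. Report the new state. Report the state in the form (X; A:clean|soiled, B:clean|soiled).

start: (A; A:soiled, B:soiled)
[1] after Right: (B; A:soiled, B:soiled)

(B; A:soiled, B:soiled)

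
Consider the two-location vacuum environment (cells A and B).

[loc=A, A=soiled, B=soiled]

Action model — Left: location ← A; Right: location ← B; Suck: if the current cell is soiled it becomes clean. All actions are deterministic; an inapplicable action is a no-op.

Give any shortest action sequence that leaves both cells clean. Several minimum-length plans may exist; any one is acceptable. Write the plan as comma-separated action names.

Suck, Right, Suck

Suck (#1): (A; A:clean, B:soiled)
Right (#2): (B; A:clean, B:soiled)
Suck (#3): (B; A:clean, B:clean)
min 3: Suck A + move + Suck B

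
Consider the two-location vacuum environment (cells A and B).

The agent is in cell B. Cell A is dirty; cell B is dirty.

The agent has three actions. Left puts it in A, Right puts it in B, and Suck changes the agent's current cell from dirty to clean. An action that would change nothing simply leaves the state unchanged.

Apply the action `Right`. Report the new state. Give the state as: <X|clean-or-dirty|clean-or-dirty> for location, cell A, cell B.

start: <B|dirty|dirty>
[1] after Right: <B|dirty|dirty>

<B|dirty|dirty>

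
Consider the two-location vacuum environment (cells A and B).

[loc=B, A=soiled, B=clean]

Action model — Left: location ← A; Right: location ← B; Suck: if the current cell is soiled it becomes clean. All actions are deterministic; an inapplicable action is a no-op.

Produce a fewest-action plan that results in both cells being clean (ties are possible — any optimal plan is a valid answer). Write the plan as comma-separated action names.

1) do Left; now loc=A A=soiled B=clean
2) do Suck; now loc=A A=clean B=clean
min 2: go A then Suck

Left, Suck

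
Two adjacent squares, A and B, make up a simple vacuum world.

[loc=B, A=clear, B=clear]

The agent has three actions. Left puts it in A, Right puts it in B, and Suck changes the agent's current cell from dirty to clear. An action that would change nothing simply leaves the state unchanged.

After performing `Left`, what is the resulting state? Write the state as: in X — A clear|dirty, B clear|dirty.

in A — A clear, B clear

start: in B — A clear, B clear
[1] after Left: in A — A clear, B clear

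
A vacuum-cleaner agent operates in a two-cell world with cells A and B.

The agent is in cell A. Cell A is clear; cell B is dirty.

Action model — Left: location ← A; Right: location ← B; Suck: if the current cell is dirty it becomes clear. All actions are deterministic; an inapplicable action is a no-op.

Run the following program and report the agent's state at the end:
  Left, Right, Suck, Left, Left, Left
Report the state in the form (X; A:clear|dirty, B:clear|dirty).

(A; A:clear, B:clear)

t=1 Left ⇒ (A; A:clear, B:dirty)
t=2 Right ⇒ (B; A:clear, B:dirty)
t=3 Suck ⇒ (B; A:clear, B:clear)
t=4 Left ⇒ (A; A:clear, B:clear)
t=5 Left ⇒ (A; A:clear, B:clear)
t=6 Left ⇒ (A; A:clear, B:clear)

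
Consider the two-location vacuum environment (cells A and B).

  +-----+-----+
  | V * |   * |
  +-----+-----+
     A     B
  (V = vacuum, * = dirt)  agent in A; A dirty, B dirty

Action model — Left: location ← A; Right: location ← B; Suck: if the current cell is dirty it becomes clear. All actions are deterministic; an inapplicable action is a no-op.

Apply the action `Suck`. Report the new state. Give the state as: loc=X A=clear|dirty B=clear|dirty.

start: loc=A A=dirty B=dirty
1. Suck → loc=A A=clear B=dirty

loc=A A=clear B=dirty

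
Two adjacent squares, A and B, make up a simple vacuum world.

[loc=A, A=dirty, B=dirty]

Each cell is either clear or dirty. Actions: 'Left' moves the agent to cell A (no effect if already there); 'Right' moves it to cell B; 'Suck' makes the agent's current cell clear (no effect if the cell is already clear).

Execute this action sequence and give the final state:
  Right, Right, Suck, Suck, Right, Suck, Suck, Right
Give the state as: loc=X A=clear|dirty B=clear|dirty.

loc=B A=dirty B=clear

1) do Right; now loc=B A=dirty B=dirty
2) do Right; now loc=B A=dirty B=dirty
3) do Suck; now loc=B A=dirty B=clear
4) do Suck; now loc=B A=dirty B=clear
5) do Right; now loc=B A=dirty B=clear
6) do Suck; now loc=B A=dirty B=clear
7) do Suck; now loc=B A=dirty B=clear
8) do Right; now loc=B A=dirty B=clear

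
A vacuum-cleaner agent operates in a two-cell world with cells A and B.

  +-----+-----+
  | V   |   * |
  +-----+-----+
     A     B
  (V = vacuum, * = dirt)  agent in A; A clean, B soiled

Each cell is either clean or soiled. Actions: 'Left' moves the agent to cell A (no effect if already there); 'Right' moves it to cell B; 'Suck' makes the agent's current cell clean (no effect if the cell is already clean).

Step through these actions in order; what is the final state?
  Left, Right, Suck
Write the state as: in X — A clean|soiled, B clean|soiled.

in B — A clean, B clean

step 1/3 (Left): in A — A clean, B soiled
step 2/3 (Right): in B — A clean, B soiled
step 3/3 (Suck): in B — A clean, B clean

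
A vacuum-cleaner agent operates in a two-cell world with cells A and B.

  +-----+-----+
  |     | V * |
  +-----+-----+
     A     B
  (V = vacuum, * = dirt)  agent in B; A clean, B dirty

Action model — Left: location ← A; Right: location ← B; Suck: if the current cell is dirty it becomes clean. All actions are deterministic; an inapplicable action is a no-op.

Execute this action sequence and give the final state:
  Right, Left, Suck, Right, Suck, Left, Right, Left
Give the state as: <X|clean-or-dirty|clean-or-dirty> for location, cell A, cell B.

[1] after Right: <B|clean|dirty>
[2] after Left: <A|clean|dirty>
[3] after Suck: <A|clean|dirty>
[4] after Right: <B|clean|dirty>
[5] after Suck: <B|clean|clean>
[6] after Left: <A|clean|clean>
[7] after Right: <B|clean|clean>
[8] after Left: <A|clean|clean>

<A|clean|clean>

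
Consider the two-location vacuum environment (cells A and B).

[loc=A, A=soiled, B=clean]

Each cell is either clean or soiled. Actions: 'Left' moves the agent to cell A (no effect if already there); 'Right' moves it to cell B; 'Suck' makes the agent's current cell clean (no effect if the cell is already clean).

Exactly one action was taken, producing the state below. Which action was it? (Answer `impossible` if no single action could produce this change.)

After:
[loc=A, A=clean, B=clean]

try  Left: (A; A:soiled, B:clean)
try Right: (B; A:soiled, B:clean)
try  Suck: (A; A:clean, B:clean)  ← match

Suck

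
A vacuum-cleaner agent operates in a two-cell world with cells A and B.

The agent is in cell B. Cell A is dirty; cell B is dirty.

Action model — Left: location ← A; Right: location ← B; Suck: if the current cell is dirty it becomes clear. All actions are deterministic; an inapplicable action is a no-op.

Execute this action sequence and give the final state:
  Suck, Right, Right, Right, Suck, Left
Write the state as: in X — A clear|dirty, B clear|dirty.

in A — A dirty, B clear

1. Suck → in B — A dirty, B clear
2. Right → in B — A dirty, B clear
3. Right → in B — A dirty, B clear
4. Right → in B — A dirty, B clear
5. Suck → in B — A dirty, B clear
6. Left → in A — A dirty, B clear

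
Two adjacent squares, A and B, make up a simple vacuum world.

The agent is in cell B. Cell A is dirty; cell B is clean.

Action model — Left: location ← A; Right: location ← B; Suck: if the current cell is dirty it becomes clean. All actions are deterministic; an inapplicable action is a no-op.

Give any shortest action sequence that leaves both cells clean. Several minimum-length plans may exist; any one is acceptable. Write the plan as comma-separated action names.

Left, Suck

t=1 Left ⇒ loc=A A=dirty B=clean
t=2 Suck ⇒ loc=A A=clean B=clean
min 2: go A then Suck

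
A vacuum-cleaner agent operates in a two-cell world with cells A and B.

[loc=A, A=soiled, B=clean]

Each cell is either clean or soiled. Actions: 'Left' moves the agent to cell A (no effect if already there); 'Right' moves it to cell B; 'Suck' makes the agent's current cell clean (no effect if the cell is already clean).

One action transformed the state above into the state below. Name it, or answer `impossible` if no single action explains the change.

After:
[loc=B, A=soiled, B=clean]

Right

try  Left: <A|soiled|clean>
try Right: <B|soiled|clean>  ← match
try  Suck: <A|clean|clean>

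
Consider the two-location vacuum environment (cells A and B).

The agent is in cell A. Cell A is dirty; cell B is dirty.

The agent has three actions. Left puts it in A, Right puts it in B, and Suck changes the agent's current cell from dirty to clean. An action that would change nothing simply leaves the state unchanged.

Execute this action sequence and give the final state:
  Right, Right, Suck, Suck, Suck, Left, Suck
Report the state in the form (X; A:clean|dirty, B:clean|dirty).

(A; A:clean, B:clean)

1) do Right; now (B; A:dirty, B:dirty)
2) do Right; now (B; A:dirty, B:dirty)
3) do Suck; now (B; A:dirty, B:clean)
4) do Suck; now (B; A:dirty, B:clean)
5) do Suck; now (B; A:dirty, B:clean)
6) do Left; now (A; A:dirty, B:clean)
7) do Suck; now (A; A:clean, B:clean)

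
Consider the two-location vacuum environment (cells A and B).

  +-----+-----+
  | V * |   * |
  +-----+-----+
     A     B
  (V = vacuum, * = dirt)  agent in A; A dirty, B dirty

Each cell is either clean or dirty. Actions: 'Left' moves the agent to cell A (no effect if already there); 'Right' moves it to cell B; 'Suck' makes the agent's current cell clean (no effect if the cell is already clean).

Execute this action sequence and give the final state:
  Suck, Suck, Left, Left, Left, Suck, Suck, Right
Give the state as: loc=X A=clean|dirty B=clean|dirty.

loc=B A=clean B=dirty

Suck (#1): loc=A A=clean B=dirty
Suck (#2): loc=A A=clean B=dirty
Left (#3): loc=A A=clean B=dirty
Left (#4): loc=A A=clean B=dirty
Left (#5): loc=A A=clean B=dirty
Suck (#6): loc=A A=clean B=dirty
Suck (#7): loc=A A=clean B=dirty
Right (#8): loc=B A=clean B=dirty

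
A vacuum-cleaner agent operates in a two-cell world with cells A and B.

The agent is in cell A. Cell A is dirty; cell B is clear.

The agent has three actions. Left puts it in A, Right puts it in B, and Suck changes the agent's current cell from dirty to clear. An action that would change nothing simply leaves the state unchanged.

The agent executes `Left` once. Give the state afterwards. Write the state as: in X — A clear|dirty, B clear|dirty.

in A — A dirty, B clear

start: in A — A dirty, B clear
Left (#1): in A — A dirty, B clear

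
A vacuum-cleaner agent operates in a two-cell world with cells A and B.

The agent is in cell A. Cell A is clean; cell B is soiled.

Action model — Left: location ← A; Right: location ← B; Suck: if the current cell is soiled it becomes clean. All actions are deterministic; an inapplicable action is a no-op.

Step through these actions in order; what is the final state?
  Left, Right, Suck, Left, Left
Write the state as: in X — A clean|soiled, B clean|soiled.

in A — A clean, B clean

t=1 Left ⇒ in A — A clean, B soiled
t=2 Right ⇒ in B — A clean, B soiled
t=3 Suck ⇒ in B — A clean, B clean
t=4 Left ⇒ in A — A clean, B clean
t=5 Left ⇒ in A — A clean, B clean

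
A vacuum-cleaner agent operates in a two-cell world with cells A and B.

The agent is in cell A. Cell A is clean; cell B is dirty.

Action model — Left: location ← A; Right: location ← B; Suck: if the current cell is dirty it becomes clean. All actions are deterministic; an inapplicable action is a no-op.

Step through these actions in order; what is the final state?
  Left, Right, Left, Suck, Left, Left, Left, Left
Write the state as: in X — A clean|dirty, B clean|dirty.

1. Left → in A — A clean, B dirty
2. Right → in B — A clean, B dirty
3. Left → in A — A clean, B dirty
4. Suck → in A — A clean, B dirty
5. Left → in A — A clean, B dirty
6. Left → in A — A clean, B dirty
7. Left → in A — A clean, B dirty
8. Left → in A — A clean, B dirty

in A — A clean, B dirty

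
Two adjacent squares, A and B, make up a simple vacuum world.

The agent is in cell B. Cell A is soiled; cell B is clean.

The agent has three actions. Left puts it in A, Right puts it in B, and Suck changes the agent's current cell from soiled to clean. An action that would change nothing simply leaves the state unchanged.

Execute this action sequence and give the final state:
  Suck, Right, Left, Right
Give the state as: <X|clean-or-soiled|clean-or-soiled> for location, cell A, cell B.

<B|soiled|clean>

1. Suck → <B|soiled|clean>
2. Right → <B|soiled|clean>
3. Left → <A|soiled|clean>
4. Right → <B|soiled|clean>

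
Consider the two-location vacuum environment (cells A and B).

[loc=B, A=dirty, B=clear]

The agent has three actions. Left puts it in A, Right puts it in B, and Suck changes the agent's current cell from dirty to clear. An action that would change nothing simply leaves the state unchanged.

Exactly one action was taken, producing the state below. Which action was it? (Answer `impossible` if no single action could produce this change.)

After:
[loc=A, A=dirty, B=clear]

try  Left: loc=A A=dirty B=clear  ← match
try Right: loc=B A=dirty B=clear
try  Suck: loc=B A=dirty B=clear

Left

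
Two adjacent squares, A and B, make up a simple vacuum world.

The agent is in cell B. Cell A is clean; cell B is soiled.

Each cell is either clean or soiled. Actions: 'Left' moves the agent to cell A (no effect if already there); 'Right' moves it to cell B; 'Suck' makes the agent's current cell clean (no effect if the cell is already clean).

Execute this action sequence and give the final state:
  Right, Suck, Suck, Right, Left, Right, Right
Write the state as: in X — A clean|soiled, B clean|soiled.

step 1/7 (Right): in B — A clean, B soiled
step 2/7 (Suck): in B — A clean, B clean
step 3/7 (Suck): in B — A clean, B clean
step 4/7 (Right): in B — A clean, B clean
step 5/7 (Left): in A — A clean, B clean
step 6/7 (Right): in B — A clean, B clean
step 7/7 (Right): in B — A clean, B clean

in B — A clean, B clean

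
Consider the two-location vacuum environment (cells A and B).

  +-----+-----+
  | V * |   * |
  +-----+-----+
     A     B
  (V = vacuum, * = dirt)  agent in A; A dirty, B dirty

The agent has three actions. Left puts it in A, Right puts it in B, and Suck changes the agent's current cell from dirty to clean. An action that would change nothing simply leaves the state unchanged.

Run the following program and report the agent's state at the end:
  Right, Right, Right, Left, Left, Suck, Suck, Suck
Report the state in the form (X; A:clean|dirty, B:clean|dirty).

t=1 Right ⇒ (B; A:dirty, B:dirty)
t=2 Right ⇒ (B; A:dirty, B:dirty)
t=3 Right ⇒ (B; A:dirty, B:dirty)
t=4 Left ⇒ (A; A:dirty, B:dirty)
t=5 Left ⇒ (A; A:dirty, B:dirty)
t=6 Suck ⇒ (A; A:clean, B:dirty)
t=7 Suck ⇒ (A; A:clean, B:dirty)
t=8 Suck ⇒ (A; A:clean, B:dirty)

(A; A:clean, B:dirty)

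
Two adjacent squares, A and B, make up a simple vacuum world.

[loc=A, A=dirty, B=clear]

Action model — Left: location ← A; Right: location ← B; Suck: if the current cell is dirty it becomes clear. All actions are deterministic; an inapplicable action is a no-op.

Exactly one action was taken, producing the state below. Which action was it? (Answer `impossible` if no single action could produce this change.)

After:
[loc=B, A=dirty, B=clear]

try  Left: loc=A A=dirty B=clear
try Right: loc=B A=dirty B=clear  ← match
try  Suck: loc=A A=clear B=clear

Right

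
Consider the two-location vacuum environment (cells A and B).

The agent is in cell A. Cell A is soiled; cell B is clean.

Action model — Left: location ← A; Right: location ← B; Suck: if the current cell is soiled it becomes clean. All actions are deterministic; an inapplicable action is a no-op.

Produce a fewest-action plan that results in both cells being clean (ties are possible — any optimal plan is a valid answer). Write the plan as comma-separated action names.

Suck

step 1/1 (Suck): in A — A clean, B clean
min 1: A is soiled, one Suck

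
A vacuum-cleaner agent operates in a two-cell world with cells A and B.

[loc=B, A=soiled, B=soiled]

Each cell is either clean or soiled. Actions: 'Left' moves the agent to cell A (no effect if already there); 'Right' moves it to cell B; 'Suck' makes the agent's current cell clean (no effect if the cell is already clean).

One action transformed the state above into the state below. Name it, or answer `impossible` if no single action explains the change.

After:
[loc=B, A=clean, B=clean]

try  Left: (A; A:soiled, B:soiled)
try Right: (B; A:soiled, B:soiled)
try  Suck: (B; A:soiled, B:clean)
no single action produces the after-state

impossible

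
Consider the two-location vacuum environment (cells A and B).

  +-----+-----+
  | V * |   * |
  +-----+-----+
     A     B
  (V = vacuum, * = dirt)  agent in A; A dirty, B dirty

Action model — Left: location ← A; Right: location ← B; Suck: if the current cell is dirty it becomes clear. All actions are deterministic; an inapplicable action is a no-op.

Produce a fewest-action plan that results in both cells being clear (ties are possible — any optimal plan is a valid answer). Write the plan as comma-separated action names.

step 1/3 (Suck): loc=A A=clear B=dirty
step 2/3 (Right): loc=B A=clear B=dirty
step 3/3 (Suck): loc=B A=clear B=clear
min 3: Suck A + move + Suck B

Suck, Right, Suck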